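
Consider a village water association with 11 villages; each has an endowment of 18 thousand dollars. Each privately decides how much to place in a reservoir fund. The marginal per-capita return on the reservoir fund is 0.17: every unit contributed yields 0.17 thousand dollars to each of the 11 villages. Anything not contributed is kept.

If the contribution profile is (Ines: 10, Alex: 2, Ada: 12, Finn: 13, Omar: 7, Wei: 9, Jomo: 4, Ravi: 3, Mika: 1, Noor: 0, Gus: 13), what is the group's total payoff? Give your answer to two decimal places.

262.38 thousand dollars

Total contributed: 10 + 2 + 12 + 13 + 7 + 9 + 4 + 3 + 1 + 0 + 13 = 74; total kept: 11 × 18 − 74 = 124.
The reservoir fund pays out 0.17 × 11 × 74 = 138.38 in aggregate.
Group total = 124 + 138.38 = 262.38.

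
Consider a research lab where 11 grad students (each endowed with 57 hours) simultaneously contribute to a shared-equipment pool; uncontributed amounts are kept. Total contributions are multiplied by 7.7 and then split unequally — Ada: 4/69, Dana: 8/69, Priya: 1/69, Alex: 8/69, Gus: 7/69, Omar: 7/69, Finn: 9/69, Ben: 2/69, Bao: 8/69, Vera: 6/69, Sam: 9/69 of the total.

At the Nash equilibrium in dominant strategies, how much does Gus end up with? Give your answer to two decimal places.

For player j, contributing a unit is worthwhile iff 7.7 × (j's share) ≥ 1, i.e. iff j's share is at least 0.1299.
Finn and Sam are above the threshold, contributing 57 each; the remaining 9 contribute 0. Total contributed: 114.
Gus keeps 57 and receives 7.7 × 114 × 7/69 = 89.05 from the shared-equipment pool, for a payoff of 146.05.

146.05 hours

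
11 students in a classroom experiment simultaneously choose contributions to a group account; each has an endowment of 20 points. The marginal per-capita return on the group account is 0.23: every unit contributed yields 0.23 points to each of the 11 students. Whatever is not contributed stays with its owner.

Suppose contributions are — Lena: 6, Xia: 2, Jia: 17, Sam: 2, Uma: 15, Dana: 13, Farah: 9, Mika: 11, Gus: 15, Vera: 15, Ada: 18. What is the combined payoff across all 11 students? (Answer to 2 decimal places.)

408.19 points

Total contributed: 6 + 2 + 17 + 2 + 15 + 13 + 9 + 11 + 15 + 15 + 18 = 123; total kept: 11 × 20 − 123 = 97.
The group account pays out 0.23 × 11 × 123 = 311.19 in aggregate.
Group total = 97 + 311.19 = 408.19.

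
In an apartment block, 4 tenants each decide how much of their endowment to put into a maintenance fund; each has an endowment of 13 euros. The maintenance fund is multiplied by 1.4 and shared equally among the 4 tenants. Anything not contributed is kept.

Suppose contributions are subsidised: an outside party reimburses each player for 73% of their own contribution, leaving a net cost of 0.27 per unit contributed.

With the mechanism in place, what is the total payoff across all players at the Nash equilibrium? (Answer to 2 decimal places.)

Under the mechanism each unit contributed yields (1.4/4) / 0.27 = 1.2963 back to its contributor per unit of net cost, which exceeds 1, making full contribution the dominant choice for everyone.
At the Nash equilibrium everyone contributes 13. Group total payoff = 4 × (13 × 0.73 + 1.4 × 13) = 110.76.

110.76 euros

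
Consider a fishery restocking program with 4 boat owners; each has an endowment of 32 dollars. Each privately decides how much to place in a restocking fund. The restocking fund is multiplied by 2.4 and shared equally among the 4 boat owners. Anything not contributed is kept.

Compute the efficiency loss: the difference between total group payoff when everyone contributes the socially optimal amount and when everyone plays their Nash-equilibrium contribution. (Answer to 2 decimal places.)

Each contributed unit returns 2.4/4 = 0.6000 to its contributor — below 1 — so contributing 0 is dominant for every player. At the Nash equilibrium everyone keeps their 32, and the group total is 4 × 32 = 128.
Each contributed unit returns 2.400 to the group as a whole (0.6000 to each of 4 players), which exceeds 1, so the social optimum is full contribution: group total = 2.400 × 128 = 307.20.
Efficiency loss = 307.20 − 128 = 179.20.

179.20 dollars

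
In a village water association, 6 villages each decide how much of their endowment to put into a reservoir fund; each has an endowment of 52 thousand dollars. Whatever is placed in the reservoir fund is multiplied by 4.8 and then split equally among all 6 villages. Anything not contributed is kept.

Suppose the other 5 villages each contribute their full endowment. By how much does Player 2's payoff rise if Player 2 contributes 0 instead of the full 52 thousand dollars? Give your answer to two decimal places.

10.40 thousand dollars

Switching from a contribution of 52 to 0 lets Player 2 keep an extra 52 thousand dollars, but lowers the reservoir fund by 52, which costs Player 2 their own share of that drop: 4.8/6 × 52 = 41.60.
Net gain = 52 − 41.60 = 10.40. The private return per contributed unit (0.8000) is below 1, so free-riding is indeed the best response regardless of what the others do.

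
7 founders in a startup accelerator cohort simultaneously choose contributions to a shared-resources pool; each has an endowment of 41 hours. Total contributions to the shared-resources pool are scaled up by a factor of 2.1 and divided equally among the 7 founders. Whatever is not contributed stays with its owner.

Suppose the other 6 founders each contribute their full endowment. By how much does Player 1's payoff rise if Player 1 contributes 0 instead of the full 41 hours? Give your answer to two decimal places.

28.70 hours

Switching from a contribution of 41 to 0 lets Player 1 keep an extra 41 hours, but lowers the shared-resources pool by 41, which costs Player 1 their own share of that drop: 2.1/7 × 41 = 12.30.
Net gain = 41 − 12.30 = 28.70. The private return per contributed unit (0.3000) is below 1, so free-riding is indeed the best response regardless of what the others do.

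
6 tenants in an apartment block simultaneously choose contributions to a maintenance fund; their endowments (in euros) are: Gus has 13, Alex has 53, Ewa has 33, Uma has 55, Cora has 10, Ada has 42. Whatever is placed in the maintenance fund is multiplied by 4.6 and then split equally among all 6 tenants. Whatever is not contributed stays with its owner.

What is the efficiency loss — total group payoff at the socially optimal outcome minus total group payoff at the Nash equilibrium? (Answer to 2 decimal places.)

The private return per contributed unit is 4.6/6 = 0.7667 < 1 for every player regardless of endowment, so the Nash equilibrium is zero contribution and the group total is Σ E_j = 13 + 53 + 33 + 55 + 10 + 42 = 206.
Each contributed unit returns 4.600 to the group, so the social optimum is full contribution by everyone: group total = 4.600 × 206 = 947.60.
Efficiency loss = (4.600 − 1) × 206 = 741.60.

741.60 euros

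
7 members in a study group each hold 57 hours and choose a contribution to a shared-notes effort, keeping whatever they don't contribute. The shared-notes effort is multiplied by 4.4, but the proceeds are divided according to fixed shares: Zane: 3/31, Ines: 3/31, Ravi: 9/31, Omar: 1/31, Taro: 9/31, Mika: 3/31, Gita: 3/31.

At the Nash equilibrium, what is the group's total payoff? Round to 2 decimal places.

786.60 hours

For player j, contributing a unit is worthwhile iff 4.4 × (j's share) ≥ 1, i.e. iff j's share is at least 0.2273.
The shares above 0.2273 belong to Ravi and Taro, contributing 57 each; the remaining 5 contribute 0. Total contributed: 114.
The shared-notes effort pays out 4.4 × 114 = 501.60 in total (split across the unequal shares, but the aggregate is all that matters for the group sum).
The 5 free-riders keep 57 each, adding 285. Group total = 285 + 501.60 = 786.60.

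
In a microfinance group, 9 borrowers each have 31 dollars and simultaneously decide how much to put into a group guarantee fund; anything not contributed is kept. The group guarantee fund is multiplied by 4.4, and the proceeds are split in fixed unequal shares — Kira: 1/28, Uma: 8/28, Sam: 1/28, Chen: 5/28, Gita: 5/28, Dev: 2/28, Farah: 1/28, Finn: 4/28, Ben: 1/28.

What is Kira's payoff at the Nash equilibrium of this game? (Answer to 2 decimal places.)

35.87 dollars

Each unit j contributes comes back to j as 4.4 × (j's share), so j prefers to contribute only if that share exceeds 1/4.4 = 0.2273; otherwise keeping the unit dominates.
The only share above 0.2273 is Uma's 8/28, contributing 31; the remaining 8 contribute 0. Total contributed: 31.
Kira keeps 31 and receives 4.4 × 31 × 1/28 = 4.87 from the group guarantee fund, for a payoff of 35.87.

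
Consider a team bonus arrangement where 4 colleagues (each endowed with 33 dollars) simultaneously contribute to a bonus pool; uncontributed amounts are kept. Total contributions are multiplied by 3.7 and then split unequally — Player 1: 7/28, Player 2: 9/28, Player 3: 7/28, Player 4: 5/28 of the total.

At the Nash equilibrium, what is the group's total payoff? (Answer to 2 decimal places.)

For player j, contributing a unit is worthwhile iff 3.7 × (j's share) ≥ 1, i.e. iff j's share is at least 0.2703.
Player 2 alone (share 9/28) is above the threshold, contributing 33; the remaining 3 contribute 0. Total contributed: 33.
The bonus pool pays out 3.7 × 33 = 122.10 in total (split across the unequal shares, but the aggregate is all that matters for the group sum).
The 3 free-riders keep 33 each, adding 99. Group total = 99 + 122.10 = 221.10.

221.10 dollars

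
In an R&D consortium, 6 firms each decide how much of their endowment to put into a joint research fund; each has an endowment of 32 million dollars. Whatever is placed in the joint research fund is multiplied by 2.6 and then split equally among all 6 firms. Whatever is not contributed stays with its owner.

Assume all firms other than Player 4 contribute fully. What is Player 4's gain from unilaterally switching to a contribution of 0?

Switching from a contribution of 32 to 0 lets Player 4 keep an extra 32 million dollars, but lowers the joint research fund by 32, which costs Player 4 their own share of that drop: 2.6/6 × 32 = 13.87.
Net gain = 32 − 13.87 = 18.13. The private return per contributed unit (0.4333) is below 1, so free-riding is indeed the best response regardless of what the others do.

18.13 million dollars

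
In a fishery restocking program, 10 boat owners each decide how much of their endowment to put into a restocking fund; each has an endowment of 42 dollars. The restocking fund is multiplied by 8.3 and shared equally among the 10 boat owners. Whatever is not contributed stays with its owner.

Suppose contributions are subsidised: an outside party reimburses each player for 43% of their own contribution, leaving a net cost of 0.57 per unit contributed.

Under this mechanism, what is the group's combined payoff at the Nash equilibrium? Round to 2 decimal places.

3666.60 dollars

The effective private return per unit is now (8.3/10) / 0.57 = 1.4561 > 1, so every player's dominant strategy flips to full contribution.
So the Nash equilibrium is full contribution by all 10; the group earns 10 × (42 × 0.43 + 8.3 × 42) = 3666.60.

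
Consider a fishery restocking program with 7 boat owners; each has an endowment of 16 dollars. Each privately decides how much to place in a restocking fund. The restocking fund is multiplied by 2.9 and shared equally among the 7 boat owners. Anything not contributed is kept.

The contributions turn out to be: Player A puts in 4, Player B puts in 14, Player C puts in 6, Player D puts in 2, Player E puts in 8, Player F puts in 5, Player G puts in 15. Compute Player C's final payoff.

Total contributed: 4 + 14 + 6 + 2 + 8 + 5 + 15 = 54.
Each receives 2.9 × 54 / 7 = 22.37 from the restocking fund.
Player C keeps 16 − 6 = 10, so Player C's payoff is 10 + 22.37 = 32.37.

32.37 dollars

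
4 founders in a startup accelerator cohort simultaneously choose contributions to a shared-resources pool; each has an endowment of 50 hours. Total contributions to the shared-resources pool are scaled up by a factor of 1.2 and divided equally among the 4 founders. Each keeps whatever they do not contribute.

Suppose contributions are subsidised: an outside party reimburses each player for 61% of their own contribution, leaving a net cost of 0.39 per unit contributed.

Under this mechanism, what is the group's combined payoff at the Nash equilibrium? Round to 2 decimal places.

200.00 hours

With the mechanism, a contributed unit returns (1.2/4) / 0.39 = 0.7692 per unit of net cost — still below 1 — so contributing 0 remains dominant for every player.
At the Nash equilibrium no one contributes; group total payoff = 4 × 50 = 200.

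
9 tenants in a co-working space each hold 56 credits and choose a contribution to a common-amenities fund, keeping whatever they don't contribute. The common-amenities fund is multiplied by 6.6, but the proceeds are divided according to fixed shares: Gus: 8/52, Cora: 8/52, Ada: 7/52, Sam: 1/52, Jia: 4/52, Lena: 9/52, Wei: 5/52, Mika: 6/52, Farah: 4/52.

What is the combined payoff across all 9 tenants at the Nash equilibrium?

Each unit j contributes comes back to j as 6.6 × (j's share), so j prefers to contribute only if that share exceeds 1/6.6 = 0.1515; otherwise keeping the unit dominates.
The shares above 0.1515 belong to Gus, Cora and Lena, contributing 56 each; the remaining 6 contribute 0. Total contributed: 168.
The common-amenities fund pays out 6.6 × 168 = 1108.80 in total (split across the unequal shares, but the aggregate is all that matters for the group sum).
The 6 free-riders keep 56 each, adding 336. Group total = 336 + 1108.80 = 1444.80.

1444.80 credits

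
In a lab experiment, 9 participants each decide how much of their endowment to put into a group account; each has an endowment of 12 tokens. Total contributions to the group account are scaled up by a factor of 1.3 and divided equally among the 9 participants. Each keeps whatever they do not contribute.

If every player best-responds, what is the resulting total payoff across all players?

Each contributed unit returns 1.3/9 = 0.1444 to its contributor — below 1 — so contributing 0 is dominant for every player. At the Nash equilibrium everyone keeps their 12, and the group total is 9 × 12 = 108.

108.00 tokens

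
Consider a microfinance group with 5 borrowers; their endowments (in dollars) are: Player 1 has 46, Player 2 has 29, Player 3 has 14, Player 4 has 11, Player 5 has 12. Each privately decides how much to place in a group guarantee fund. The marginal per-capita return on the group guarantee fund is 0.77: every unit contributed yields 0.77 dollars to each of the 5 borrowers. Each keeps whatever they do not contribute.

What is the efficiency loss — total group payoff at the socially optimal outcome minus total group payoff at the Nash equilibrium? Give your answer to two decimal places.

319.20 dollars

The private return per contributed unit is 0.77 < 1 for everyone, so the Nash equilibrium is zero contribution and the group total is Σ E_j = 46 + 29 + 14 + 11 + 12 = 112.
Each contributed unit returns 3.850 to the group, so the social optimum is full contribution by everyone: group total = 3.850 × 112 = 431.20.
Efficiency loss = (3.850 − 1) × 112 = 319.20.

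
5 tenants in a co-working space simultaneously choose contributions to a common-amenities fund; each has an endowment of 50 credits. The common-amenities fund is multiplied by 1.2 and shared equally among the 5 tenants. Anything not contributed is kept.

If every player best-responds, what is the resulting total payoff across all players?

250.00 credits

Each contributed unit returns 1.2/5 = 0.2400 to its contributor — below 1 — so contributing 0 is dominant for every player. At the Nash equilibrium everyone keeps their 50, and the group total is 5 × 50 = 250.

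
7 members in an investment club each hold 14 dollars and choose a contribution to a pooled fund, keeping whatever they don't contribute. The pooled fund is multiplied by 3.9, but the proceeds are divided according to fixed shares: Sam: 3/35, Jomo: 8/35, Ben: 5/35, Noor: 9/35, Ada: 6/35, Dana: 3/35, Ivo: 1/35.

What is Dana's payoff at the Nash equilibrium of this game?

18.68 dollars

Each unit j contributes comes back to j as 3.9 × (j's share), so j prefers to contribute only if that share exceeds 1/3.9 = 0.2564; otherwise keeping the unit dominates.
Noor alone (share 9/35) is above the threshold, contributing 14; the remaining 6 contribute 0. Total contributed: 14.
Dana keeps 14 and receives 3.9 × 14 × 3/35 = 4.68 from the pooled fund, for a payoff of 18.68.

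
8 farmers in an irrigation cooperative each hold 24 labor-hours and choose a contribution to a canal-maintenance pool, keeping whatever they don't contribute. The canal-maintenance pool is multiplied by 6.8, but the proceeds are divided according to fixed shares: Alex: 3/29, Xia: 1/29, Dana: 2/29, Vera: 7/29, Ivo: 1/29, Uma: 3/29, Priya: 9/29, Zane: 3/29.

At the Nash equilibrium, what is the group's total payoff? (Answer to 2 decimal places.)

470.40 labor-hours

A player with share s gets back 6.8·s per unit contributed, so full contribution is dominant for anyone with s > 1/6.8 = 0.1471 and zero contribution is dominant for anyone below.
Vera and Priya clear that bar, contributing 24 each; the remaining 6 contribute 0. Total contributed: 48.
The canal-maintenance pool pays out 6.8 × 48 = 326.40 in total (split across the unequal shares, but the aggregate is all that matters for the group sum).
The 6 free-riders keep 24 each, adding 144. Group total = 144 + 326.40 = 470.40.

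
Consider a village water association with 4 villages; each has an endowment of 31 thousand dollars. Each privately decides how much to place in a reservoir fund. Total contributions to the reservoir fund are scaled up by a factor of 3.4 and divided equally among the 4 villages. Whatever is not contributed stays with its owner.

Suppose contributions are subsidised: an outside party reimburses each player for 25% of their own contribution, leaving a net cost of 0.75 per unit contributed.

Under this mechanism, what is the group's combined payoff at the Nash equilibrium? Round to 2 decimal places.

Under the mechanism each unit contributed yields (3.4/4) / 0.75 = 1.1333 back to its contributor per unit of net cost, which exceeds 1, making full contribution the dominant choice for everyone.
At the Nash equilibrium everyone contributes 31. Group total payoff = 4 × (31 × 0.25 + 3.4 × 31) = 452.60.

452.60 thousand dollars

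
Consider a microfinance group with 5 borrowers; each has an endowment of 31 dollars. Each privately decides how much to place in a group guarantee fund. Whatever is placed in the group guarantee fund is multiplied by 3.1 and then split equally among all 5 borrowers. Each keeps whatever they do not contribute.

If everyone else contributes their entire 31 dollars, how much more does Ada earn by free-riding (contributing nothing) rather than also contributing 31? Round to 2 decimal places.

Switching from a contribution of 31 to 0 lets Ada keep an extra 31 dollars, but lowers the group guarantee fund by 31, which costs Ada their own share of that drop: 3.1/5 × 31 = 19.22.
Net gain = 31 − 19.22 = 11.78. The private return per contributed unit (0.6200) is below 1, so free-riding is indeed the best response regardless of what the others do.

11.78 dollars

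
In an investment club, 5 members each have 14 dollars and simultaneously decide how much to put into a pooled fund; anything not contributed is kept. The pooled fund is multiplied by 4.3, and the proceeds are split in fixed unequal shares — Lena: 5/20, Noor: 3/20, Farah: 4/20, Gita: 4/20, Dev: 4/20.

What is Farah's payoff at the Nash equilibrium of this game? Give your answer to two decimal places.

26.04 dollars

For player j, contributing a unit is worthwhile iff 4.3 × (j's share) ≥ 1, i.e. iff j's share is at least 0.2326.
The only share above 0.2326 is Lena's 5/20, contributing 14; the remaining 4 contribute 0. Total contributed: 14.
Farah keeps 14 and receives 4.3 × 14 × 4/20 = 12.04 from the pooled fund, for a payoff of 26.04.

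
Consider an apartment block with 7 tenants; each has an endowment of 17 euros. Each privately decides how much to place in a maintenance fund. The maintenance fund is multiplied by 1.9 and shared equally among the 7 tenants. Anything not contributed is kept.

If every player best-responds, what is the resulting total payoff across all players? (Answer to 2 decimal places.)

Each contributed unit returns 1.9/7 = 0.2714 to its contributor — below 1 — so contributing 0 is dominant for every player. At the Nash equilibrium everyone keeps their 17, and the group total is 7 × 17 = 119.

119.00 euros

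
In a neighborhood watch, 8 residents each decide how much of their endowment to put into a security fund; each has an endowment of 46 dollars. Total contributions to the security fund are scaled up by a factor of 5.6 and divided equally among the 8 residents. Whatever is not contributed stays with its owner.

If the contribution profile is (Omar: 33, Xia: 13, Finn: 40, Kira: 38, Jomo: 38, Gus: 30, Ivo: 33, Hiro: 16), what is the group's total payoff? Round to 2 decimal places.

1476.60 dollars

Total contributed: 33 + 13 + 40 + 38 + 38 + 30 + 33 + 16 = 241; total kept: 8 × 46 − 241 = 127.
The security fund pays out 5.6 × 241 = 1349.60 in aggregate.
Group total = 127 + 1349.60 = 1476.60.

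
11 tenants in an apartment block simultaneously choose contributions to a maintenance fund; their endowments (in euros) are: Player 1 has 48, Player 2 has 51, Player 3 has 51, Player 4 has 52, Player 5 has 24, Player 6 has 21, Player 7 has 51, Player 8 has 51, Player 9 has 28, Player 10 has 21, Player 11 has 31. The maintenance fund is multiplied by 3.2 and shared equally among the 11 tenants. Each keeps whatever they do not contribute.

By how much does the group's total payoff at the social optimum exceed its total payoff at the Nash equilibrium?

The private return per contributed unit is 3.2/11 = 0.2909 < 1 for every player regardless of endowment, so the Nash equilibrium is zero contribution and the group total is Σ E_j = 48 + 51 + 51 + 52 + 24 + 21 + 51 + 51 + 28 + 21 + 31 = 429.
Each contributed unit returns 3.200 to the group, so the social optimum is full contribution by everyone: group total = 3.200 × 429 = 1372.80.
Efficiency loss = (3.200 − 1) × 429 = 943.80.

943.80 euros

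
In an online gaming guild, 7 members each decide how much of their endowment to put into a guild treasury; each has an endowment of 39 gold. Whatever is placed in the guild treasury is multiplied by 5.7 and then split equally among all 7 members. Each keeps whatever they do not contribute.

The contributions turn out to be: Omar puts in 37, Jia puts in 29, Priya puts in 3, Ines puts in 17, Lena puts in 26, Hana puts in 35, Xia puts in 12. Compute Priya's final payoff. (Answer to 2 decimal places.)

165.47 gold

Total contributed: 37 + 29 + 3 + 17 + 26 + 35 + 12 = 159.
Each receives 5.7 × 159 / 7 = 129.47 from the guild treasury.
Priya keeps 39 − 3 = 36, so Priya's payoff is 36 + 129.47 = 165.47.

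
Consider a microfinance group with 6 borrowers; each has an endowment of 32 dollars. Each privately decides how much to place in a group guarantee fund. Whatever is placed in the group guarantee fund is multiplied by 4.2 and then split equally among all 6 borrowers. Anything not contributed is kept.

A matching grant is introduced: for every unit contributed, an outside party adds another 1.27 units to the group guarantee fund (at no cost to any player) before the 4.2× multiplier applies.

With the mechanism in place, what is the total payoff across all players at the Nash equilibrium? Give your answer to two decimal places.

With the mechanism, a contributed unit returns 4.2 × 2.27 / 6 = 1.5890 per unit of net cost to the contributor — now above 1 — so contributing fully is weakly dominant for every player.
So the Nash equilibrium is full contribution by all 6; the group earns 4.2 × 2.27 × 192 = 1830.53.

1830.53 dollars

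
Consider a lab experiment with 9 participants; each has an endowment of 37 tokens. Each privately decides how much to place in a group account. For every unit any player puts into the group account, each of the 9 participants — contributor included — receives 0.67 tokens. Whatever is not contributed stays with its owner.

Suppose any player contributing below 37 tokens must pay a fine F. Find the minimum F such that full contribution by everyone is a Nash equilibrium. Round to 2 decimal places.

12.21 tokens

Given the others contribute fully, the best deviation is to contribute 0 (any partial contribution still incurs the fine and gives up units whose private return 0.67 is below 1).
Deviating from 37 to 0 saves 37 tokens but forfeits the deviator's share of the drop in the group account: 0.67 × 37 = 24.79.
So the deviation gain is 37 − 24.79 = 12.21, and the fine must be at least 12.21 tokens to wipe it out.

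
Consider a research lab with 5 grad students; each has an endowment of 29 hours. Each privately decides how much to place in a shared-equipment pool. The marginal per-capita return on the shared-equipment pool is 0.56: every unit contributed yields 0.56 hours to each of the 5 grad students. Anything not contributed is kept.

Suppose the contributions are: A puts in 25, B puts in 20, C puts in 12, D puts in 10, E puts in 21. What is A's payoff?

53.28 hours

Total contributed: 25 + 20 + 12 + 10 + 21 = 88.
Each receives 0.56 × 88 = 49.28 from the shared-equipment pool.
A keeps 29 − 25 = 4, so A's payoff is 4 + 49.28 = 53.28.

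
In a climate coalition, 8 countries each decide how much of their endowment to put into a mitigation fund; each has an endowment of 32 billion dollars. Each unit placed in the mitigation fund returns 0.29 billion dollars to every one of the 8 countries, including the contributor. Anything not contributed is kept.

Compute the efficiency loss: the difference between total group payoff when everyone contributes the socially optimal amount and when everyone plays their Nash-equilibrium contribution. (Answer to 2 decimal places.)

337.92 billion dollars

The private return per contributed unit is 0.29 < 1, so contributing 0 is dominant for every player. At the Nash equilibrium everyone keeps their 32, and the group total is 8 × 32 = 256.
Each contributed unit returns 2.320 to the group as a whole (0.29 to each of 8 players), which exceeds 1, so the social optimum is full contribution: group total = 2.320 × 256 = 593.92.
Efficiency loss = 593.92 − 256 = 337.92.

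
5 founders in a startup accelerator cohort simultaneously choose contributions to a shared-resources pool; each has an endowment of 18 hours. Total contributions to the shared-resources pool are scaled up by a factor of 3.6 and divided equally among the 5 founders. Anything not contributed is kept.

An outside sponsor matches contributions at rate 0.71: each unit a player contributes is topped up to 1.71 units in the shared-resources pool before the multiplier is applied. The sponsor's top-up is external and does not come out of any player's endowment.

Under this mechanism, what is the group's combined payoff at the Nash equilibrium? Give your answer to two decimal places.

The effective private return per unit is now 3.6 × 1.71 / 5 = 1.2312 > 1, so every player's dominant strategy flips to full contribution.
At the Nash equilibrium everyone contributes 18. Group total payoff = 3.6 × 1.71 × 90 = 554.04.

554.04 hours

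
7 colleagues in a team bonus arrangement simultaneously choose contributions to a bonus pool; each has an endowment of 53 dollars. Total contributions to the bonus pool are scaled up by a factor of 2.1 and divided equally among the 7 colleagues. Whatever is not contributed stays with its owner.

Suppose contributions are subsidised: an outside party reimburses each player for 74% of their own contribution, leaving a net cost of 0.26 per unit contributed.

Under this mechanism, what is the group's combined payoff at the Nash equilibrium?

Under the mechanism each unit contributed yields (2.1/7) / 0.26 = 1.1538 back to its contributor per unit of net cost, which exceeds 1, making full contribution the dominant choice for everyone.
So the Nash equilibrium is full contribution by all 7; the group earns 7 × (53 × 0.74 + 2.1 × 53) = 1053.64.

1053.64 dollars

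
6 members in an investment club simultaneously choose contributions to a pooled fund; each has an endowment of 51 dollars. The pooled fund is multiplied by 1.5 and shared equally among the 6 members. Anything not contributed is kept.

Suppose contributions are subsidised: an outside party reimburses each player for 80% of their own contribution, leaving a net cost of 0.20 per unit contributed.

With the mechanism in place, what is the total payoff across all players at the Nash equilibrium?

With the mechanism, a contributed unit returns (1.5/6) / 0.20 = 1.2500 per unit of net cost to the contributor — now above 1 — so contributing fully is weakly dominant for every player.
So the Nash equilibrium is full contribution by all 6; the group earns 6 × (51 × 0.80 + 1.5 × 51) = 703.80.

703.80 dollars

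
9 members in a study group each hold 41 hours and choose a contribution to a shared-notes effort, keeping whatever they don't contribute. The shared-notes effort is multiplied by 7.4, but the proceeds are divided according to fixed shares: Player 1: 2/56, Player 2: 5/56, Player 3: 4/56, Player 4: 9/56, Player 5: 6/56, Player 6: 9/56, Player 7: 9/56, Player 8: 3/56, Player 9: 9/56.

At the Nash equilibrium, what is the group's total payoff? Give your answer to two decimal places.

1418.60 hours

For player j, contributing a unit is worthwhile iff 7.4 × (j's share) ≥ 1, i.e. iff j's share is at least 0.1351.
The shares above 0.1351 belong to Player 4, Player 6, Player 7 and Player 9, contributing 41 each; the remaining 5 contribute 0. Total contributed: 164.
The shared-notes effort pays out 7.4 × 164 = 1213.60 in total (split across the unequal shares, but the aggregate is all that matters for the group sum).
The 5 free-riders keep 41 each, adding 205. Group total = 205 + 1213.60 = 1418.60.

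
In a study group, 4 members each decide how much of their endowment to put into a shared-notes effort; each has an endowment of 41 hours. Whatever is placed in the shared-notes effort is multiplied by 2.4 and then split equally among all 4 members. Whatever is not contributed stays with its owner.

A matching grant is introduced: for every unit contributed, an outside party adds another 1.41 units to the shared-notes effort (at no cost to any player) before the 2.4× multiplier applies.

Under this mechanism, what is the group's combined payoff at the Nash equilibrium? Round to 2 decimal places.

With the mechanism, a contributed unit returns 2.4 × 2.41 / 4 = 1.4460 per unit of net cost to the contributor — now above 1 — so contributing fully is weakly dominant for every player.
At the Nash equilibrium everyone contributes 41. Group total payoff = 2.4 × 2.41 × 164 = 948.58.

948.58 hours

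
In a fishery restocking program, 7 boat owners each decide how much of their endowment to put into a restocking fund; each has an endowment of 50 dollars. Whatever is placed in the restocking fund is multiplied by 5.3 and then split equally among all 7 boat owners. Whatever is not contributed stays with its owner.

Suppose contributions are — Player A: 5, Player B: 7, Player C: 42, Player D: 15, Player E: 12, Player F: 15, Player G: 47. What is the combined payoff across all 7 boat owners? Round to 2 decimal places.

964.90 dollars

Total contributed: 5 + 7 + 42 + 15 + 12 + 15 + 47 = 143; total kept: 7 × 50 − 143 = 207.
The restocking fund pays out 5.3 × 143 = 757.90 in aggregate.
Group total = 207 + 757.90 = 964.90.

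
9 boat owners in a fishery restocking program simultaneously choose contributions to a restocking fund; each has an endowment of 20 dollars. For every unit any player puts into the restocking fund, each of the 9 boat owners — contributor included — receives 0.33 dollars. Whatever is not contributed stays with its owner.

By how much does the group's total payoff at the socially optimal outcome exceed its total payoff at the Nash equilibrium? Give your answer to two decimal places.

The private return per contributed unit is 0.33 < 1, so contributing 0 is dominant for every player. At the Nash equilibrium everyone keeps their 20, and the group total is 9 × 20 = 180.
Each contributed unit returns 2.970 to the group as a whole (0.33 to each of 9 players), which exceeds 1, so the social optimum is full contribution: group total = 2.970 × 180 = 534.60.
Efficiency loss = 534.60 − 180 = 354.60.

354.60 dollars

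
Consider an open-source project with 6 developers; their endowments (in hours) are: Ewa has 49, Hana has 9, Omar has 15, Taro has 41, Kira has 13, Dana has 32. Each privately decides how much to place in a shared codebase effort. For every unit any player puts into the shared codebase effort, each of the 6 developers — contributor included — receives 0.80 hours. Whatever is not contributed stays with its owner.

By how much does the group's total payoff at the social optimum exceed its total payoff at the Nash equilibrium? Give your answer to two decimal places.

The private return per contributed unit is 0.80 < 1 for everyone, so the Nash equilibrium is zero contribution and the group total is Σ E_j = 49 + 9 + 15 + 41 + 13 + 32 = 159.
Each contributed unit returns 4.800 to the group, so the social optimum is full contribution by everyone: group total = 4.800 × 159 = 763.20.
Efficiency loss = (4.800 − 1) × 159 = 604.20.

604.20 hours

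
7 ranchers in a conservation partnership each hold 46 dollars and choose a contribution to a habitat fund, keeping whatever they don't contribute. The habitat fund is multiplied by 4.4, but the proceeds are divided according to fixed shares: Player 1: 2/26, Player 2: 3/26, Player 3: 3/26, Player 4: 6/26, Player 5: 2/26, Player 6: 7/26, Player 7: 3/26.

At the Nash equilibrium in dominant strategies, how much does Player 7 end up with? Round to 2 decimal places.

For player j, contributing a unit is worthwhile iff 4.4 × (j's share) ≥ 1, i.e. iff j's share is at least 0.2273.
Player 4 and Player 6 clear that bar, contributing 46 each; the remaining 5 contribute 0. Total contributed: 92.
Player 7 keeps 46 and receives 4.4 × 92 × 3/26 = 46.71 from the habitat fund, for a payoff of 92.71.

92.71 dollars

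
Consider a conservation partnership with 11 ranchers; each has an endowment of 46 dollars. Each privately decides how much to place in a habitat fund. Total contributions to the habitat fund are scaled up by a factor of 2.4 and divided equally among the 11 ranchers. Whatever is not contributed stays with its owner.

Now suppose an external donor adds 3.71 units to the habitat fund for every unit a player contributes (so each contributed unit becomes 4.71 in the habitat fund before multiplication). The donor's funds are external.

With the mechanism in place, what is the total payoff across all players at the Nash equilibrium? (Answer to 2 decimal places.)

Under the mechanism each unit contributed yields 2.4 × 4.71 / 11 = 1.0276 back to its contributor per unit of net cost, which exceeds 1, making full contribution the dominant choice for everyone.
At the Nash equilibrium everyone contributes 46. Group total payoff = 2.4 × 4.71 × 506 = 5719.82.

5719.82 dollars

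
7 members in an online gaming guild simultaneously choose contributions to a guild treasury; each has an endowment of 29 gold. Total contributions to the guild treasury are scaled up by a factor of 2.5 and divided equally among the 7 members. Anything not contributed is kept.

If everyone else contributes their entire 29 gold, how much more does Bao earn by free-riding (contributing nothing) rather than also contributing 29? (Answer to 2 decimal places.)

Switching from a contribution of 29 to 0 lets Bao keep an extra 29 gold, but lowers the guild treasury by 29, which costs Bao their own share of that drop: 2.5/7 × 29 = 10.36.
Net gain = 29 − 10.36 = 18.64. The private return per contributed unit (0.3571) is below 1, so free-riding is indeed the best response regardless of what the others do.

18.64 gold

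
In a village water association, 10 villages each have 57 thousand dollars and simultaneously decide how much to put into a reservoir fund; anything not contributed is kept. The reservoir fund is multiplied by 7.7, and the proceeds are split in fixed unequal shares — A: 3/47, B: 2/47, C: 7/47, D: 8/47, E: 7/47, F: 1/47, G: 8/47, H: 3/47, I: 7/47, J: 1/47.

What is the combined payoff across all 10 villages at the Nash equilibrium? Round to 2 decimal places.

2479.50 thousand dollars

For player j, contributing a unit is worthwhile iff 7.7 × (j's share) ≥ 1, i.e. iff j's share is at least 0.1299.
C, D, E, G and I clear that bar, contributing 57 each; the remaining 5 contribute 0. Total contributed: 285.
The reservoir fund pays out 7.7 × 285 = 2194.50 in total (split across the unequal shares, but the aggregate is all that matters for the group sum).
The 5 free-riders keep 57 each, adding 285. Group total = 285 + 2194.50 = 2479.50.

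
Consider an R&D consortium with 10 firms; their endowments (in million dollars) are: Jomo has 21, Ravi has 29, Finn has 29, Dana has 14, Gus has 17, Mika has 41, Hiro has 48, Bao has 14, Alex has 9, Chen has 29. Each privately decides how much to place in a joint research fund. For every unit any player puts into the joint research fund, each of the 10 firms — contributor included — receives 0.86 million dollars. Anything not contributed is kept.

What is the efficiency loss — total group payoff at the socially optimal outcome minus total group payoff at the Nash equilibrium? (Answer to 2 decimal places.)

The private return per contributed unit is 0.86 < 1 for everyone, so the Nash equilibrium is zero contribution and the group total is Σ E_j = 21 + 29 + 29 + 14 + 17 + 41 + 48 + 14 + 9 + 29 = 251.
Each contributed unit returns 8.600 to the group, so the social optimum is full contribution by everyone: group total = 8.600 × 251 = 2158.60.
Efficiency loss = (8.600 − 1) × 251 = 1907.60.

1907.60 million dollars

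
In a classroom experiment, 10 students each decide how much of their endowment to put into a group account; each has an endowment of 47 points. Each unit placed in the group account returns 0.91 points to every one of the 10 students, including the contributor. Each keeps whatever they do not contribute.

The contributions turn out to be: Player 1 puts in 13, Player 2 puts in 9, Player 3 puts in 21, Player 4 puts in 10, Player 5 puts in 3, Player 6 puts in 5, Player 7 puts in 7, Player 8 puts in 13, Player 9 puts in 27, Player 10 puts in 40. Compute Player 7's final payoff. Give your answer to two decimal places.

Total contributed: 13 + 9 + 21 + 10 + 3 + 5 + 7 + 13 + 27 + 40 = 148.
Each receives 0.91 × 148 = 134.68 from the group account.
Player 7 keeps 47 − 7 = 40, so Player 7's payoff is 40 + 134.68 = 174.68.

174.68 points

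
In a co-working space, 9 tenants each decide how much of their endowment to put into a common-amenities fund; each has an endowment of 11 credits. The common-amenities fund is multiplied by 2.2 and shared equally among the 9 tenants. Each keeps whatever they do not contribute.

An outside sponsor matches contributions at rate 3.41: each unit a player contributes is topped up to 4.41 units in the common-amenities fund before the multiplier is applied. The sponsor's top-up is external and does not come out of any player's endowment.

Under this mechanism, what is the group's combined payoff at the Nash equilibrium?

The effective private return per unit is now 2.2 × 4.41 / 9 = 1.0780 > 1, so every player's dominant strategy flips to full contribution.
So the Nash equilibrium is full contribution by all 9; the group earns 2.2 × 4.41 × 99 = 960.50.

960.50 credits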